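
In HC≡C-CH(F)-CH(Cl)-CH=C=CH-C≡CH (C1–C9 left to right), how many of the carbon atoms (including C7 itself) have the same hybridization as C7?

2

C7 is sp2 (one π bond).
C1: sp
C2: sp
C3: sp3
C4: sp3
C5: sp2 ✓
C6: sp
C7: sp2 ✓
C8: sp
C9: sp
2 carbons are sp2.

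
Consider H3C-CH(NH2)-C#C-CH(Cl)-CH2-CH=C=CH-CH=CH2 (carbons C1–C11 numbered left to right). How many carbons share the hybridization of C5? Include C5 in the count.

C5 is sp3 (only σ bonds).
C1: sp3 ✓
C2: sp3 ✓
C3: sp
C4: sp
C5: sp3 ✓
C6: sp3 ✓
C7: sp2
C8: sp
C9: sp2
C10: sp2
C11: sp2
4 carbons are sp3.

4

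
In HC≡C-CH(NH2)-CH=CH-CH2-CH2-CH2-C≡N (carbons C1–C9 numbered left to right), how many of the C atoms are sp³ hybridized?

C1: sp
C2: sp
C3: sp3 ✓
C4: sp2
C5: sp2
C6: sp3 ✓
C7: sp3 ✓
C8: sp3 ✓
C9: sp
C3, C6, C7, C8 → 4 sp3 carbons.

4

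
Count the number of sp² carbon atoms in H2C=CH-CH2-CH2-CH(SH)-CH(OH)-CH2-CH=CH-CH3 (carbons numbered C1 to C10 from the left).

4

C1: sp2 ✓
C2: sp2 ✓
C3: sp3
C4: sp3
C5: sp3
C6: sp3
C7: sp3
C8: sp2 ✓
C9: sp2 ✓
C10: sp3
C1, C2, C8, C9 → 4 sp2 carbons.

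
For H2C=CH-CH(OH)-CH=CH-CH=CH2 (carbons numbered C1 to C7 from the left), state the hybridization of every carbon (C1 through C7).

C1: 3 σ bonds, plus one π bond — 3 electron domains, sp2.
C2 carries 3 σ bonds, plus one π bond, giving a steric number of 3, so it is sp2.
C3 is sp3: 4 σ bonds, 4 electron-density regions.
C4 — 3 σ bonds, plus one π bond. Steric number 3, so sp2.
C5 is sp2: 3 σ bonds, plus one π bond, 3 electron-density regions.
C6: 3 σ bonds, plus one π bond; 3 regions of electron density → sp2.
C7 carries 3 σ bonds, plus one π bond, giving a steric number of 3, so it is sp2.

C1 sp2, C2 sp2, C3 sp3, C4 sp2, C5 sp2, C6 sp2, C7 sp2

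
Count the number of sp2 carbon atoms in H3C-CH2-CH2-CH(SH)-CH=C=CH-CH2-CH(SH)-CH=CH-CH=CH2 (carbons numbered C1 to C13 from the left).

6

C1: sp3
C2: sp3
C3: sp3
C4: sp3
C5: sp2 ✓
C6: sp
C7: sp2 ✓
C8: sp3
C9: sp3
C10: sp2 ✓
C11: sp2 ✓
C12: sp2 ✓
C13: sp2 ✓
C5, C7, C10, C11, C12, C13 → 6 sp2 carbons.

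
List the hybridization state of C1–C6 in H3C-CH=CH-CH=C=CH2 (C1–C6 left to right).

C1: 4 σ bonds — 4 electron domains, sp3.
C2 is sp2: 3 σ bonds, plus one π bond, 3 electron-density regions.
C3 — 3 σ bonds, plus one π bond. Steric number 3, so sp2.
C4 carries 3 σ bonds, plus one π bond, giving a steric number of 3, so it is sp2.
C5 has 2 σ bonds, plus two π bonds: steric number 2 → sp.
C6: 3 σ bonds, plus one π bond — 3 electron domains, sp2.

C1 sp3, C2 sp2, C3 sp2, C4 sp2, C5 sp, C6 sp2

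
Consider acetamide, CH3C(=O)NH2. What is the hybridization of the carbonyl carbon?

The carbonyl carbon is sp2: 3 σ bonds, plus one π bond, 3 electron-density regions.

sp^2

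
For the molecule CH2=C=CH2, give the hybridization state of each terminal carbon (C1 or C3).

sp^2

Each terminal carbon (C1 or C3) is sp2: 3 σ bonds, plus one π bond, 3 electron-density regions.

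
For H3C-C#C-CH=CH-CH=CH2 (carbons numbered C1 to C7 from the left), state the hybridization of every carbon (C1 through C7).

C1 sp3, C2 sp, C3 sp, C4 sp2, C5 sp2, C6 sp2, C7 sp2

C1 has 4 σ bonds: steric number 4 → sp3.
C2 is sp: 2 σ bonds, plus two π bonds, 2 electron-density regions.
C3 (2 σ bonds, plus two π bonds) has steric number 2: sp.
C4: 3 σ bonds, plus one π bond; 3 regions of electron density → sp2.
C5 has 3 σ bonds, plus one π bond: steric number 3 → sp2.
C6: 3 σ bonds, plus one π bond — 3 electron domains, sp2.
C7 is sp2: 3 σ bonds, plus one π bond, 3 electron-density regions.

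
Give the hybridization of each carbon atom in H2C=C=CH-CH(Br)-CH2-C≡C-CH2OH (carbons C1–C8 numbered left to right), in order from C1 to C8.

C1 (3 σ bonds, plus one π bond) has steric number 3: sp2.
C2 is sp: 2 σ bonds, plus two π bonds, 2 electron-density regions.
C3 is sp2: 3 σ bonds, plus one π bond, 3 electron-density regions.
C4 (4 σ bonds) has steric number 4: sp3.
C5 — 4 σ bonds. Steric number 4, so sp3.
C6 has 2 σ bonds, plus two π bonds: steric number 2 → sp.
C7 is sp: 2 σ bonds, plus two π bonds, 2 electron-density regions.
C8 — 4 σ bonds. Steric number 4, so sp3.

C1 sp2, C2 sp, C3 sp2, C4 sp3, C5 sp3, C6 sp, C7 sp, C8 sp3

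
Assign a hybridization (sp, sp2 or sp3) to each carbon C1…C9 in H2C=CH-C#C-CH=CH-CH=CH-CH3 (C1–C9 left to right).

C1: 3 σ bonds, plus one π bond; 3 regions of electron density → sp2.
C2: 3 σ bonds, plus one π bond — 3 electron domains, sp2.
C3 has 2 σ bonds, plus two π bonds: steric number 2 → sp.
C4: 2 σ bonds, plus two π bonds — 2 electron domains, sp.
C5 has 3 σ bonds, plus one π bond: steric number 3 → sp2.
C6 — 3 σ bonds, plus one π bond. Steric number 3, so sp2.
C7: 3 σ bonds, plus one π bond — 3 electron domains, sp2.
C8 — 3 σ bonds, plus one π bond. Steric number 3, so sp2.
C9 (4 σ bonds) has steric number 4: sp3.

C1 sp2, C2 sp2, C3 sp, C4 sp, C5 sp2, C6 sp2, C7 sp2, C8 sp2, C9 sp3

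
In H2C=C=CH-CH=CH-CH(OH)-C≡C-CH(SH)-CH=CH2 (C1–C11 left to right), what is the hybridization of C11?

sp2

C11 carries 3 σ bonds, plus one π bond, giving a steric number of 3, so it is sp2.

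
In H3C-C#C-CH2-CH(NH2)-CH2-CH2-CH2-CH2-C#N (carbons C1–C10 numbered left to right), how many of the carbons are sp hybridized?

C1: sp3
C2: sp ✓
C3: sp ✓
C4: sp3
C5: sp3
C6: sp3
C7: sp3
C8: sp3
C9: sp3
C10: sp ✓
C2, C3, C10 → 3 sp carbons.

3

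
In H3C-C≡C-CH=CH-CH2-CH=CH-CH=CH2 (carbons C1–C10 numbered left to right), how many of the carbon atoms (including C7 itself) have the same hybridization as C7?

6

C7 is sp2 (one π bond).
C1: sp3
C2: sp
C3: sp
C4: sp2 ✓
C5: sp2 ✓
C6: sp3
C7: sp2 ✓
C8: sp2 ✓
C9: sp2 ✓
C10: sp2 ✓
6 carbons are sp2.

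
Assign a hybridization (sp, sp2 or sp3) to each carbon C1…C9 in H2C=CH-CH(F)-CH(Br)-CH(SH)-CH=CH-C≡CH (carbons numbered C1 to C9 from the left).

C1 sp2, C2 sp2, C3 sp3, C4 sp3, C5 sp3, C6 sp2, C7 sp2, C8 sp, C9 sp

C1: 3 σ bonds, plus one π bond; 3 regions of electron density → sp2.
C2 — 3 σ bonds, plus one π bond. Steric number 3, so sp2.
C3 is sp3: 4 σ bonds, 4 electron-density regions.
C4: 4 σ bonds — 4 electron domains, sp3.
C5 carries 4 σ bonds, giving a steric number of 4, so it is sp3.
C6: 3 σ bonds, plus one π bond; 3 regions of electron density → sp2.
C7 has 3 σ bonds, plus one π bond: steric number 3 → sp2.
C8 carries 2 σ bonds, plus two π bonds, giving a steric number of 2, so it is sp.
C9: 2 σ bonds, plus two π bonds; 2 regions of electron density → sp.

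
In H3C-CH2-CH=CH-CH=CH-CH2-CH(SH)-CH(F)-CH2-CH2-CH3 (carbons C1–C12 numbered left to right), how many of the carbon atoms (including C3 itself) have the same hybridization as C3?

C3 is sp2 (one π bond).
C1: sp3
C2: sp3
C3: sp2 ✓
C4: sp2 ✓
C5: sp2 ✓
C6: sp2 ✓
C7: sp3
C8: sp3
C9: sp3
C10: sp3
C11: sp3
C12: sp3
4 carbons are sp2.

4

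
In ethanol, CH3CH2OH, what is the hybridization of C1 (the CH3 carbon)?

sp³

C1 (the CH3 carbon): 4 σ bonds — 4 electron domains, sp3.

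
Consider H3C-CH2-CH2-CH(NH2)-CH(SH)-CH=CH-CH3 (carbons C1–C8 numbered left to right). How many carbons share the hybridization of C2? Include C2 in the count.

6

C2 is sp3 (only σ bonds).
C1: sp3 ✓
C2: sp3 ✓
C3: sp3 ✓
C4: sp3 ✓
C5: sp3 ✓
C6: sp2
C7: sp2
C8: sp3 ✓
6 carbons are sp3.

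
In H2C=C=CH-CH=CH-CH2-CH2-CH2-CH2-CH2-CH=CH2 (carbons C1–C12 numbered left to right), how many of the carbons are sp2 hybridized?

C1: sp2 ✓
C2: sp
C3: sp2 ✓
C4: sp2 ✓
C5: sp2 ✓
C6: sp3
C7: sp3
C8: sp3
C9: sp3
C10: sp3
C11: sp2 ✓
C12: sp2 ✓
C1, C3, C4, C5, C11, C12 → 6 sp2 carbons.

6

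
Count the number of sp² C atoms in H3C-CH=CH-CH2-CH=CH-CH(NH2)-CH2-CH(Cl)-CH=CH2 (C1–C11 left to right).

C1: sp3
C2: sp2 ✓
C3: sp2 ✓
C4: sp3
C5: sp2 ✓
C6: sp2 ✓
C7: sp3
C8: sp3
C9: sp3
C10: sp2 ✓
C11: sp2 ✓
C2, C3, C5, C6, C10, C11 → 6 sp2 carbons.

6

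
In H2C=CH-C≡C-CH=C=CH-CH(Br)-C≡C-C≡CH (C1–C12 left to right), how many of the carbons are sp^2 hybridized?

C1: sp2 ✓
C2: sp2 ✓
C3: sp
C4: sp
C5: sp2 ✓
C6: sp
C7: sp2 ✓
C8: sp3
C9: sp
C10: sp
C11: sp
C12: sp
C1, C2, C5, C7 → 4 sp2 carbons.

4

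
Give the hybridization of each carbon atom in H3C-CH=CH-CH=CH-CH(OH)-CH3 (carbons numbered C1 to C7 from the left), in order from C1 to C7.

C1 sp3, C2 sp2, C3 sp2, C4 sp2, C5 sp2, C6 sp3, C7 sp3

C1 (4 σ bonds) has steric number 4: sp3.
C2 (3 σ bonds, plus one π bond) has steric number 3: sp2.
C3 carries 3 σ bonds, plus one π bond, giving a steric number of 3, so it is sp2.
C4: 3 σ bonds, plus one π bond; 3 regions of electron density → sp2.
C5 — 3 σ bonds, plus one π bond. Steric number 3, so sp2.
C6: 4 σ bonds — 4 electron domains, sp3.
C7 carries 4 σ bonds, giving a steric number of 4, so it is sp3.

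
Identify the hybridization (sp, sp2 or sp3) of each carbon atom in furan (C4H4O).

sp²

Each carbon atom is sp2: 3 σ bonds, plus one π bond, 3 electron-density regions.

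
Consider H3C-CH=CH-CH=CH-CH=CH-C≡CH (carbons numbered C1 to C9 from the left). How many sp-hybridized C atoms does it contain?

2

C1: sp3
C2: sp2
C3: sp2
C4: sp2
C5: sp2
C6: sp2
C7: sp2
C8: sp ✓
C9: sp ✓
C8, C9 → 2 sp carbons.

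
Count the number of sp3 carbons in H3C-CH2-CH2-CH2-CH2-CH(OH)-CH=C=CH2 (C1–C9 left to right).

6

C1: sp3 ✓
C2: sp3 ✓
C3: sp3 ✓
C4: sp3 ✓
C5: sp3 ✓
C6: sp3 ✓
C7: sp2
C8: sp
C9: sp2
C1, C2, C3, C4, C5, C6 → 6 sp3 carbons.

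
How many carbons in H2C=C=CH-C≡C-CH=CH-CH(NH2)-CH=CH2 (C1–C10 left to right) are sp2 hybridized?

6

C1: sp2 ✓
C2: sp
C3: sp2 ✓
C4: sp
C5: sp
C6: sp2 ✓
C7: sp2 ✓
C8: sp3
C9: sp2 ✓
C10: sp2 ✓
C1, C3, C6, C7, C9, C10 → 6 sp2 carbons.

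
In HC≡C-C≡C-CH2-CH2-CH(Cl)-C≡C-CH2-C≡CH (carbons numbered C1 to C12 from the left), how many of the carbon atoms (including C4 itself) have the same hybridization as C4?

8

C4 is sp (two π bonds).
C1: sp ✓
C2: sp ✓
C3: sp ✓
C4: sp ✓
C5: sp3
C6: sp3
C7: sp3
C8: sp ✓
C9: sp ✓
C10: sp3
C11: sp ✓
C12: sp ✓
8 carbons are sp.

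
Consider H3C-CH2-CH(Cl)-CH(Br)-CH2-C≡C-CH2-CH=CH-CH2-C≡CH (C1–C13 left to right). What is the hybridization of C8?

C8 has 4 σ bonds: steric number 4 → sp3.

sp³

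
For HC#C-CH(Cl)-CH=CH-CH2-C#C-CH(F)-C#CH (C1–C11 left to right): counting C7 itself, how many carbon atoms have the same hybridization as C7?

C7 is sp (two π bonds).
C1: sp ✓
C2: sp ✓
C3: sp3
C4: sp2
C5: sp2
C6: sp3
C7: sp ✓
C8: sp ✓
C9: sp3
C10: sp ✓
C11: sp ✓
6 carbons are sp.

6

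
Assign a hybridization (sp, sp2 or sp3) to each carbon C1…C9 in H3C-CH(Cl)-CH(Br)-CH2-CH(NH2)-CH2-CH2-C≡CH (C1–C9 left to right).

C1: 4 σ bonds — 4 electron domains, sp3.
C2 carries 4 σ bonds, giving a steric number of 4, so it is sp3.
C3: 4 σ bonds — 4 electron domains, sp3.
C4 — 4 σ bonds. Steric number 4, so sp3.
C5 — 4 σ bonds. Steric number 4, so sp3.
C6 carries 4 σ bonds, giving a steric number of 4, so it is sp3.
C7 — 4 σ bonds. Steric number 4, so sp3.
C8 is sp: 2 σ bonds, plus two π bonds, 2 electron-density regions.
C9 (2 σ bonds, plus two π bonds) has steric number 2: sp.

C1 sp3, C2 sp3, C3 sp3, C4 sp3, C5 sp3, C6 sp3, C7 sp3, C8 sp, C9 sp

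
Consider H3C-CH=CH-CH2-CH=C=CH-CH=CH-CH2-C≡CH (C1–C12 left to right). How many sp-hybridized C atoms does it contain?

3

C1: sp3
C2: sp2
C3: sp2
C4: sp3
C5: sp2
C6: sp ✓
C7: sp2
C8: sp2
C9: sp2
C10: sp3
C11: sp ✓
C12: sp ✓
C6, C11, C12 → 3 sp carbons.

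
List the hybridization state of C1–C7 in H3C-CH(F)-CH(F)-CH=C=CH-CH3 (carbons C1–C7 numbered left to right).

C1 sp3, C2 sp3, C3 sp3, C4 sp2, C5 sp, C6 sp2, C7 sp3

C1: 4 σ bonds — 4 electron domains, sp3.
C2 has 4 σ bonds: steric number 4 → sp3.
C3 — 4 σ bonds. Steric number 4, so sp3.
C4 is sp2: 3 σ bonds, plus one π bond, 3 electron-density regions.
C5 — 2 σ bonds, plus two π bonds. Steric number 2, so sp.
C6 has 3 σ bonds, plus one π bond: steric number 3 → sp2.
C7 is sp3: 4 σ bonds, 4 electron-density regions.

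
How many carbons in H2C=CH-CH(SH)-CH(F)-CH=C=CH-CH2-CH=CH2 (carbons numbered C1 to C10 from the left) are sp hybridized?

C1: sp2
C2: sp2
C3: sp3
C4: sp3
C5: sp2
C6: sp ✓
C7: sp2
C8: sp3
C9: sp2
C10: sp2
C6 → 1 sp carbon.

1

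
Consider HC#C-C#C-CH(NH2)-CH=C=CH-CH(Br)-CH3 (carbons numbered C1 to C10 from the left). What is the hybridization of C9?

sp³

C9 has 4 σ bonds: steric number 4 → sp3.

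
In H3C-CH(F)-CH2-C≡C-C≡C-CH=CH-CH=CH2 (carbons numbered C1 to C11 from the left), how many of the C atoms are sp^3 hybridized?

C1: sp3 ✓
C2: sp3 ✓
C3: sp3 ✓
C4: sp
C5: sp
C6: sp
C7: sp
C8: sp2
C9: sp2
C10: sp2
C11: sp2
C1, C2, C3 → 3 sp3 carbons.

3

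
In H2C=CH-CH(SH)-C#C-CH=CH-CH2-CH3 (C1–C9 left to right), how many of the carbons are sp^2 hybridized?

C1: sp2 ✓
C2: sp2 ✓
C3: sp3
C4: sp
C5: sp
C6: sp2 ✓
C7: sp2 ✓
C8: sp3
C9: sp3
C1, C2, C6, C7 → 4 sp2 carbons.

4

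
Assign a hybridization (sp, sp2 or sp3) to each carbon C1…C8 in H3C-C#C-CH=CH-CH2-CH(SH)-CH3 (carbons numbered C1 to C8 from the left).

C1: 4 σ bonds — 4 electron domains, sp3.
C2 is sp: 2 σ bonds, plus two π bonds, 2 electron-density regions.
C3: 2 σ bonds, plus two π bonds; 2 regions of electron density → sp.
C4: 3 σ bonds, plus one π bond; 3 regions of electron density → sp2.
C5 (3 σ bonds, plus one π bond) has steric number 3: sp2.
C6 has 4 σ bonds: steric number 4 → sp3.
C7: 4 σ bonds; 4 regions of electron density → sp3.
C8 is sp3: 4 σ bonds, 4 electron-density regions.

C1 sp3, C2 sp, C3 sp, C4 sp2, C5 sp2, C6 sp3, C7 sp3, C8 sp3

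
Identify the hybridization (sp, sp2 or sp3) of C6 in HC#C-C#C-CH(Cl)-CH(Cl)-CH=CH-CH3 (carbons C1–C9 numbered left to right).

sp3

C6 — 4 σ bonds. Steric number 4, so sp3.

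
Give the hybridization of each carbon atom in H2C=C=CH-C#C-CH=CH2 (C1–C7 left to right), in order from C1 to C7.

C1 sp2, C2 sp, C3 sp2, C4 sp, C5 sp, C6 sp2, C7 sp2

C1 (3 σ bonds, plus one π bond) has steric number 3: sp2.
C2 (2 σ bonds, plus two π bonds) has steric number 2: sp.
C3 is sp2: 3 σ bonds, plus one π bond, 3 electron-density regions.
C4 carries 2 σ bonds, plus two π bonds, giving a steric number of 2, so it is sp.
C5 — 2 σ bonds, plus two π bonds. Steric number 2, so sp.
C6: 3 σ bonds, plus one π bond — 3 electron domains, sp2.
C7 (3 σ bonds, plus one π bond) has steric number 3: sp2.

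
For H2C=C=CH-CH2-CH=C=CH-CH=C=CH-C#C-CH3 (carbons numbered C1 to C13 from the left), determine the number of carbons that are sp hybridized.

C1: sp2
C2: sp ✓
C3: sp2
C4: sp3
C5: sp2
C6: sp ✓
C7: sp2
C8: sp2
C9: sp ✓
C10: sp2
C11: sp ✓
C12: sp ✓
C13: sp3
C2, C6, C9, C11, C12 → 5 sp carbons.

5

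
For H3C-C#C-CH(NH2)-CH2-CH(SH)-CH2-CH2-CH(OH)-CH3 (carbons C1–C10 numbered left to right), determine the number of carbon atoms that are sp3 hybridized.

8

C1: sp3 ✓
C2: sp
C3: sp
C4: sp3 ✓
C5: sp3 ✓
C6: sp3 ✓
C7: sp3 ✓
C8: sp3 ✓
C9: sp3 ✓
C10: sp3 ✓
C1, C4, C5, C6, C7, C8, C9, C10 → 8 sp3 carbons.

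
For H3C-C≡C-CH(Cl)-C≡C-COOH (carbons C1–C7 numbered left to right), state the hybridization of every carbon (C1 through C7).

C1 (4 σ bonds) has steric number 4: sp3.
C2 — 2 σ bonds, plus two π bonds. Steric number 2, so sp.
C3: 2 σ bonds, plus two π bonds — 2 electron domains, sp.
C4 carries 4 σ bonds, giving a steric number of 4, so it is sp3.
C5 has 2 σ bonds, plus two π bonds: steric number 2 → sp.
C6 carries 2 σ bonds, plus two π bonds, giving a steric number of 2, so it is sp.
C7 has 3 σ bonds, plus one π bond: steric number 3 → sp2.

C1 sp3, C2 sp, C3 sp, C4 sp3, C5 sp, C6 sp, C7 sp2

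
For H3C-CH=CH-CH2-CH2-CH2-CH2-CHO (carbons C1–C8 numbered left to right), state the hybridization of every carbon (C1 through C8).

C1 is sp3: 4 σ bonds, 4 electron-density regions.
C2: 3 σ bonds, plus one π bond — 3 electron domains, sp2.
C3 is sp2: 3 σ bonds, plus one π bond, 3 electron-density regions.
C4 (4 σ bonds) has steric number 4: sp3.
C5 has 4 σ bonds: steric number 4 → sp3.
C6 — 4 σ bonds. Steric number 4, so sp3.
C7 carries 4 σ bonds, giving a steric number of 4, so it is sp3.
C8 is sp2: 3 σ bonds, plus one π bond, 3 electron-density regions.

C1 sp3, C2 sp2, C3 sp2, C4 sp3, C5 sp3, C6 sp3, C7 sp3, C8 sp2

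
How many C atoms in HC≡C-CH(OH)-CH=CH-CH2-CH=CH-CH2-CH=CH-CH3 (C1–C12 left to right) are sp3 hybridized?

4

C1: sp
C2: sp
C3: sp3 ✓
C4: sp2
C5: sp2
C6: sp3 ✓
C7: sp2
C8: sp2
C9: sp3 ✓
C10: sp2
C11: sp2
C12: sp3 ✓
C3, C6, C9, C12 → 4 sp3 carbons.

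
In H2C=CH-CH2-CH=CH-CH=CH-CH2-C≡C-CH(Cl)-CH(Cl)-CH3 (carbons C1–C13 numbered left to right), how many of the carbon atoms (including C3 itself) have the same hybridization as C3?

C3 is sp3 (only σ bonds).
C1: sp2
C2: sp2
C3: sp3 ✓
C4: sp2
C5: sp2
C6: sp2
C7: sp2
C8: sp3 ✓
C9: sp
C10: sp
C11: sp3 ✓
C12: sp3 ✓
C13: sp3 ✓
5 carbons are sp3.

5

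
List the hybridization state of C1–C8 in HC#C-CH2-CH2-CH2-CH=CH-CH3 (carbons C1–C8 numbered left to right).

C1 sp, C2 sp, C3 sp3, C4 sp3, C5 sp3, C6 sp2, C7 sp2, C8 sp3

C1 has 2 σ bonds, plus two π bonds: steric number 2 → sp.
C2 has 2 σ bonds, plus two π bonds: steric number 2 → sp.
C3: 4 σ bonds; 4 regions of electron density → sp3.
C4 — 4 σ bonds. Steric number 4, so sp3.
C5: 4 σ bonds — 4 electron domains, sp3.
C6: 3 σ bonds, plus one π bond — 3 electron domains, sp2.
C7 — 3 σ bonds, plus one π bond. Steric number 3, so sp2.
C8: 4 σ bonds; 4 regions of electron density → sp3.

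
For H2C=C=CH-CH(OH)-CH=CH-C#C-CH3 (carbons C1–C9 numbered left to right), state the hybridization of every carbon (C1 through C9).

C1 (3 σ bonds, plus one π bond) has steric number 3: sp2.
C2: 2 σ bonds, plus two π bonds; 2 regions of electron density → sp.
C3: 3 σ bonds, plus one π bond; 3 regions of electron density → sp2.
C4: 4 σ bonds — 4 electron domains, sp3.
C5 has 3 σ bonds, plus one π bond: steric number 3 → sp2.
C6 has 3 σ bonds, plus one π bond: steric number 3 → sp2.
C7 has 2 σ bonds, plus two π bonds: steric number 2 → sp.
C8 carries 2 σ bonds, plus two π bonds, giving a steric number of 2, so it is sp.
C9 carries 4 σ bonds, giving a steric number of 4, so it is sp3.

C1 sp2, C2 sp, C3 sp2, C4 sp3, C5 sp2, C6 sp2, C7 sp, C8 sp, C9 sp3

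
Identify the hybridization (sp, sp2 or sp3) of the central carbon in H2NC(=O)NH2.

The central carbon (3 σ bonds, plus one π bond) has steric number 3: sp2.

sp2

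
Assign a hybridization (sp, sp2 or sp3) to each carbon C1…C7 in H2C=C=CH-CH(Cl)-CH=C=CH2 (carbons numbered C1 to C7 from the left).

C1 sp2, C2 sp, C3 sp2, C4 sp3, C5 sp2, C6 sp, C7 sp2

C1 carries 3 σ bonds, plus one π bond, giving a steric number of 3, so it is sp2.
C2 (2 σ bonds, plus two π bonds) has steric number 2: sp.
C3 (3 σ bonds, plus one π bond) has steric number 3: sp2.
C4 has 4 σ bonds: steric number 4 → sp3.
C5 — 3 σ bonds, plus one π bond. Steric number 3, so sp2.
C6 — 2 σ bonds, plus two π bonds. Steric number 2, so sp.
C7 — 3 σ bonds, plus one π bond. Steric number 3, so sp2.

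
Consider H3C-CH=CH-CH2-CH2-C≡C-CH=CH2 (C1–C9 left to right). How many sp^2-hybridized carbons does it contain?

C1: sp3
C2: sp2 ✓
C3: sp2 ✓
C4: sp3
C5: sp3
C6: sp
C7: sp
C8: sp2 ✓
C9: sp2 ✓
C2, C3, C8, C9 → 4 sp2 carbons.

4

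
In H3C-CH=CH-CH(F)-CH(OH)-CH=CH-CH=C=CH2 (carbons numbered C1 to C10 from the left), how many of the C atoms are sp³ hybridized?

3

C1: sp3 ✓
C2: sp2
C3: sp2
C4: sp3 ✓
C5: sp3 ✓
C6: sp2
C7: sp2
C8: sp2
C9: sp
C10: sp2
C1, C4, C5 → 3 sp3 carbons.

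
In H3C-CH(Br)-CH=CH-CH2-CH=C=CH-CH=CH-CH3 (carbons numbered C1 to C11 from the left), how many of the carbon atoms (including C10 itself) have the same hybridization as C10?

6

C10 is sp2 (one π bond).
C1: sp3
C2: sp3
C3: sp2 ✓
C4: sp2 ✓
C5: sp3
C6: sp2 ✓
C7: sp
C8: sp2 ✓
C9: sp2 ✓
C10: sp2 ✓
C11: sp3
6 carbons are sp2.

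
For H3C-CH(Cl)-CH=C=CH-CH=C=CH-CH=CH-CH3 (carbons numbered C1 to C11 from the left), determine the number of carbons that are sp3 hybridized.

3

C1: sp3 ✓
C2: sp3 ✓
C3: sp2
C4: sp
C5: sp2
C6: sp2
C7: sp
C8: sp2
C9: sp2
C10: sp2
C11: sp3 ✓
C1, C2, C11 → 3 sp3 carbons.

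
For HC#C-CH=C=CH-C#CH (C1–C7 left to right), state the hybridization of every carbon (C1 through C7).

C1 is sp: 2 σ bonds, plus two π bonds, 2 electron-density regions.
C2: 2 σ bonds, plus two π bonds — 2 electron domains, sp.
C3 has 3 σ bonds, plus one π bond: steric number 3 → sp2.
C4: 2 σ bonds, plus two π bonds — 2 electron domains, sp.
C5: 3 σ bonds, plus one π bond — 3 electron domains, sp2.
C6 carries 2 σ bonds, plus two π bonds, giving a steric number of 2, so it is sp.
C7 is sp: 2 σ bonds, plus two π bonds, 2 electron-density regions.

C1 sp, C2 sp, C3 sp2, C4 sp, C5 sp2, C6 sp, C7 sp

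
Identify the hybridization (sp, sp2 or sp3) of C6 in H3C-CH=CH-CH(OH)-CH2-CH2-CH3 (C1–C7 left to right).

C6 (4 σ bonds) has steric number 4: sp3.

sp³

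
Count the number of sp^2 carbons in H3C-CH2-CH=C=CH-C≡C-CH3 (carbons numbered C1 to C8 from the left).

C1: sp3
C2: sp3
C3: sp2 ✓
C4: sp
C5: sp2 ✓
C6: sp
C7: sp
C8: sp3
C3, C5 → 2 sp2 carbons.

2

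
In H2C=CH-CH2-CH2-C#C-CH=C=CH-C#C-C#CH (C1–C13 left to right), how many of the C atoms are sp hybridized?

7

C1: sp2
C2: sp2
C3: sp3
C4: sp3
C5: sp ✓
C6: sp ✓
C7: sp2
C8: sp ✓
C9: sp2
C10: sp ✓
C11: sp ✓
C12: sp ✓
C13: sp ✓
C5, C6, C8, C10, C11, C12, C13 → 7 sp carbons.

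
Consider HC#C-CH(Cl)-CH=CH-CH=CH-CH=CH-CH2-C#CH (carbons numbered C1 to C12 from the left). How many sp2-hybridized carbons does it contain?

6

C1: sp
C2: sp
C3: sp3
C4: sp2 ✓
C5: sp2 ✓
C6: sp2 ✓
C7: sp2 ✓
C8: sp2 ✓
C9: sp2 ✓
C10: sp3
C11: sp
C12: sp
C4, C5, C6, C7, C8, C9 → 6 sp2 carbons.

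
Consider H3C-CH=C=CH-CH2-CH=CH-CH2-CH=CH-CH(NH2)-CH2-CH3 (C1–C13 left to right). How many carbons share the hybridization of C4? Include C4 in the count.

C4 is sp2 (one π bond).
C1: sp3
C2: sp2 ✓
C3: sp
C4: sp2 ✓
C5: sp3
C6: sp2 ✓
C7: sp2 ✓
C8: sp3
C9: sp2 ✓
C10: sp2 ✓
C11: sp3
C12: sp3
C13: sp3
6 carbons are sp2.

6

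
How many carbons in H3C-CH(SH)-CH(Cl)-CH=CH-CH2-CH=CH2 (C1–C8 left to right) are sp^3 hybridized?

C1: sp3 ✓
C2: sp3 ✓
C3: sp3 ✓
C4: sp2
C5: sp2
C6: sp3 ✓
C7: sp2
C8: sp2
C1, C2, C3, C6 → 4 sp3 carbons.

4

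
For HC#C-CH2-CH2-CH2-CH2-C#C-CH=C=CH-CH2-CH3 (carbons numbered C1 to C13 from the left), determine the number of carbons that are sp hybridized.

5

C1: sp ✓
C2: sp ✓
C3: sp3
C4: sp3
C5: sp3
C6: sp3
C7: sp ✓
C8: sp ✓
C9: sp2
C10: sp ✓
C11: sp2
C12: sp3
C13: sp3
C1, C2, C7, C8, C10 → 5 sp carbons.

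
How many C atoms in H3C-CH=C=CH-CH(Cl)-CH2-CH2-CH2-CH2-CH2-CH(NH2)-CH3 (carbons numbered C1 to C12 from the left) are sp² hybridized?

2

C1: sp3
C2: sp2 ✓
C3: sp
C4: sp2 ✓
C5: sp3
C6: sp3
C7: sp3
C8: sp3
C9: sp3
C10: sp3
C11: sp3
C12: sp3
C2, C4 → 2 sp2 carbons.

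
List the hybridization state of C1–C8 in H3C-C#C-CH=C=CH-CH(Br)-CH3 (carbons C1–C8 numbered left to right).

C1 sp3, C2 sp, C3 sp, C4 sp2, C5 sp, C6 sp2, C7 sp3, C8 sp3

C1: 4 σ bonds — 4 electron domains, sp3.
C2 is sp: 2 σ bonds, plus two π bonds, 2 electron-density regions.
C3 (2 σ bonds, plus two π bonds) has steric number 2: sp.
C4 — 3 σ bonds, plus one π bond. Steric number 3, so sp2.
C5: 2 σ bonds, plus two π bonds; 2 regions of electron density → sp.
C6: 3 σ bonds, plus one π bond — 3 electron domains, sp2.
C7 (4 σ bonds) has steric number 4: sp3.
C8 — 4 σ bonds. Steric number 4, so sp3.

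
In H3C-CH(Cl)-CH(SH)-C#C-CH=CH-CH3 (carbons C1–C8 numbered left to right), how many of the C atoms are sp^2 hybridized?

2

C1: sp3
C2: sp3
C3: sp3
C4: sp
C5: sp
C6: sp2 ✓
C7: sp2 ✓
C8: sp3
C6, C7 → 2 sp2 carbons.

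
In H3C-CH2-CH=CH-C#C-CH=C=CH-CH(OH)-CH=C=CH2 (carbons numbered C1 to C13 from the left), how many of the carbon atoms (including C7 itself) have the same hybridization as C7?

C7 is sp2 (one π bond).
C1: sp3
C2: sp3
C3: sp2 ✓
C4: sp2 ✓
C5: sp
C6: sp
C7: sp2 ✓
C8: sp
C9: sp2 ✓
C10: sp3
C11: sp2 ✓
C12: sp
C13: sp2 ✓
6 carbons are sp2.

6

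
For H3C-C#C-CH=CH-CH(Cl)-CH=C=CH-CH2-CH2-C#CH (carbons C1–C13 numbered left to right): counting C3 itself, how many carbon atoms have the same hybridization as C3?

5

C3 is sp (two π bonds).
C1: sp3
C2: sp ✓
C3: sp ✓
C4: sp2
C5: sp2
C6: sp3
C7: sp2
C8: sp ✓
C9: sp2
C10: sp3
C11: sp3
C12: sp ✓
C13: sp ✓
5 carbons are sp.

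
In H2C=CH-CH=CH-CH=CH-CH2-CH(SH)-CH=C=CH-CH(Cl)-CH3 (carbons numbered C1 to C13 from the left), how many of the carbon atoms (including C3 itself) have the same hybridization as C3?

C3 is sp2 (one π bond).
C1: sp2 ✓
C2: sp2 ✓
C3: sp2 ✓
C4: sp2 ✓
C5: sp2 ✓
C6: sp2 ✓
C7: sp3
C8: sp3
C9: sp2 ✓
C10: sp
C11: sp2 ✓
C12: sp3
C13: sp3
8 carbons are sp2.

8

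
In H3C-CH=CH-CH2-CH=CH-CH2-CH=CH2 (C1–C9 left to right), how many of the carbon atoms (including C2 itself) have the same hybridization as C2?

C2 is sp2 (one π bond).
C1: sp3
C2: sp2 ✓
C3: sp2 ✓
C4: sp3
C5: sp2 ✓
C6: sp2 ✓
C7: sp3
C8: sp2 ✓
C9: sp2 ✓
6 carbons are sp2.

6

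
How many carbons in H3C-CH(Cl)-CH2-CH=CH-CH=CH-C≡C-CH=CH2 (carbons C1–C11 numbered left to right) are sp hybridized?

C1: sp3
C2: sp3
C3: sp3
C4: sp2
C5: sp2
C6: sp2
C7: sp2
C8: sp ✓
C9: sp ✓
C10: sp2
C11: sp2
C8, C9 → 2 sp carbons.

2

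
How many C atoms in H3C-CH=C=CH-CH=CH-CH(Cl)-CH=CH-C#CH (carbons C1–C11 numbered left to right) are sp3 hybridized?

C1: sp3 ✓
C2: sp2
C3: sp
C4: sp2
C5: sp2
C6: sp2
C7: sp3 ✓
C8: sp2
C9: sp2
C10: sp
C11: sp
C1, C7 → 2 sp3 carbons.

2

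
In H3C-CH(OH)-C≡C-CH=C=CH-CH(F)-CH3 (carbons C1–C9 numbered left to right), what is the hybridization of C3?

C3 has 2 σ bonds, plus two π bonds: steric number 2 → sp.

sp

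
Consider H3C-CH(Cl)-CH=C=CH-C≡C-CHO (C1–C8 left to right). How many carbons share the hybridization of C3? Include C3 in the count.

C3 is sp2 (one π bond).
C1: sp3
C2: sp3
C3: sp2 ✓
C4: sp
C5: sp2 ✓
C6: sp
C7: sp
C8: sp2 ✓
3 carbons are sp2.

3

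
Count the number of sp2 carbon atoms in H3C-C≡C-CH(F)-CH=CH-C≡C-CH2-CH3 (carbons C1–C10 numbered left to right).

2

C1: sp3
C2: sp
C3: sp
C4: sp3
C5: sp2 ✓
C6: sp2 ✓
C7: sp
C8: sp
C9: sp3
C10: sp3
C5, C6 → 2 sp2 carbons.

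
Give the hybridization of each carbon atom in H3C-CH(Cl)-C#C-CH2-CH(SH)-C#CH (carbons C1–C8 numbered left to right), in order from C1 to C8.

C1 sp3, C2 sp3, C3 sp, C4 sp, C5 sp3, C6 sp3, C7 sp, C8 sp

C1 (4 σ bonds) has steric number 4: sp3.
C2 carries 4 σ bonds, giving a steric number of 4, so it is sp3.
C3 has 2 σ bonds, plus two π bonds: steric number 2 → sp.
C4 carries 2 σ bonds, plus two π bonds, giving a steric number of 2, so it is sp.
C5 — 4 σ bonds. Steric number 4, so sp3.
C6 — 4 σ bonds. Steric number 4, so sp3.
C7 — 2 σ bonds, plus two π bonds. Steric number 2, so sp.
C8 — 2 σ bonds, plus two π bonds. Steric number 2, so sp.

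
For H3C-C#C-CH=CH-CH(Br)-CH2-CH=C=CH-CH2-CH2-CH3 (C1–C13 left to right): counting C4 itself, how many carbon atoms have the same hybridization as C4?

4

C4 is sp2 (one π bond).
C1: sp3
C2: sp
C3: sp
C4: sp2 ✓
C5: sp2 ✓
C6: sp3
C7: sp3
C8: sp2 ✓
C9: sp
C10: sp2 ✓
C11: sp3
C12: sp3
C13: sp3
4 carbons are sp2.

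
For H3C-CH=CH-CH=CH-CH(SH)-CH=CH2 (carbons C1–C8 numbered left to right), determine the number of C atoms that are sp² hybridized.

C1: sp3
C2: sp2 ✓
C3: sp2 ✓
C4: sp2 ✓
C5: sp2 ✓
C6: sp3
C7: sp2 ✓
C8: sp2 ✓
C2, C3, C4, C5, C7, C8 → 6 sp2 carbons.

6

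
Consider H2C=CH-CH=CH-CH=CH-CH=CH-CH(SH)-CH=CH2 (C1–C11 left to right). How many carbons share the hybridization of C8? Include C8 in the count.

10

C8 is sp2 (one π bond).
C1: sp2 ✓
C2: sp2 ✓
C3: sp2 ✓
C4: sp2 ✓
C5: sp2 ✓
C6: sp2 ✓
C7: sp2 ✓
C8: sp2 ✓
C9: sp3
C10: sp2 ✓
C11: sp2 ✓
10 carbons are sp2.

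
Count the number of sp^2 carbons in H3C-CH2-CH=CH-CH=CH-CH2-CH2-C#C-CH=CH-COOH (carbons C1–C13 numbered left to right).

C1: sp3
C2: sp3
C3: sp2 ✓
C4: sp2 ✓
C5: sp2 ✓
C6: sp2 ✓
C7: sp3
C8: sp3
C9: sp
C10: sp
C11: sp2 ✓
C12: sp2 ✓
C13: sp2 ✓
C3, C4, C5, C6, C11, C12, C13 → 7 sp2 carbons.

7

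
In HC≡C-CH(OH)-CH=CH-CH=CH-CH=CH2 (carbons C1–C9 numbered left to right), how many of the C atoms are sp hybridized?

C1: sp ✓
C2: sp ✓
C3: sp3
C4: sp2
C5: sp2
C6: sp2
C7: sp2
C8: sp2
C9: sp2
C1, C2 → 2 sp carbons.

2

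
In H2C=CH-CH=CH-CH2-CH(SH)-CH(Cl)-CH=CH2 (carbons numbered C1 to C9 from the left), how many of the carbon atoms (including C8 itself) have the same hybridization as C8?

C8 is sp2 (one π bond).
C1: sp2 ✓
C2: sp2 ✓
C3: sp2 ✓
C4: sp2 ✓
C5: sp3
C6: sp3
C7: sp3
C8: sp2 ✓
C9: sp2 ✓
6 carbons are sp2.

6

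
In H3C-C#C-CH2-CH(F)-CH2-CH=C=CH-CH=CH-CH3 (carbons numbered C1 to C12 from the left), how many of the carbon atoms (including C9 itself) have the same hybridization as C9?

4

C9 is sp2 (one π bond).
C1: sp3
C2: sp
C3: sp
C4: sp3
C5: sp3
C6: sp3
C7: sp2 ✓
C8: sp
C9: sp2 ✓
C10: sp2 ✓
C11: sp2 ✓
C12: sp3
4 carbons are sp2.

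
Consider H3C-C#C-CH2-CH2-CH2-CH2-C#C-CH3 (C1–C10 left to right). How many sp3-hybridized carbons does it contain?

C1: sp3 ✓
C2: sp
C3: sp
C4: sp3 ✓
C5: sp3 ✓
C6: sp3 ✓
C7: sp3 ✓
C8: sp
C9: sp
C10: sp3 ✓
C1, C4, C5, C6, C7, C10 → 6 sp3 carbons.

6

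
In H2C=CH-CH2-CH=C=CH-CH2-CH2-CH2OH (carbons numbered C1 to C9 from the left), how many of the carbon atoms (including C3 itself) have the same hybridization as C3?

4

C3 is sp3 (only σ bonds).
C1: sp2
C2: sp2
C3: sp3 ✓
C4: sp2
C5: sp
C6: sp2
C7: sp3 ✓
C8: sp3 ✓
C9: sp3 ✓
4 carbons are sp3.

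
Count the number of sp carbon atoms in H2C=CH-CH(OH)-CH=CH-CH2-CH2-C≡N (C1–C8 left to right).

C1: sp2
C2: sp2
C3: sp3
C4: sp2
C5: sp2
C6: sp3
C7: sp3
C8: sp ✓
C8 → 1 sp carbon.

1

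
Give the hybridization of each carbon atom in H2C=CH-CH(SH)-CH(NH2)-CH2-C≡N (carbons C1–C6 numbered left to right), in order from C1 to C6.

C1 has 3 σ bonds, plus one π bond: steric number 3 → sp2.
C2 carries 3 σ bonds, plus one π bond, giving a steric number of 3, so it is sp2.
C3 carries 4 σ bonds, giving a steric number of 4, so it is sp3.
C4 has 4 σ bonds: steric number 4 → sp3.
C5 carries 4 σ bonds, giving a steric number of 4, so it is sp3.
C6: 2 σ bonds, plus two π bonds; 2 regions of electron density → sp.

C1 sp2, C2 sp2, C3 sp3, C4 sp3, C5 sp3, C6 sp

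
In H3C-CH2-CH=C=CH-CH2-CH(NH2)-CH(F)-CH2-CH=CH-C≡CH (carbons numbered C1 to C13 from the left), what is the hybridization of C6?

C6 (4 σ bonds) has steric number 4: sp3.

sp³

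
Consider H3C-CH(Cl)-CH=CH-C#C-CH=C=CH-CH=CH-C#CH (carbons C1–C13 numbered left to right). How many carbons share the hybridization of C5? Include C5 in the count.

5

C5 is sp (two π bonds).
C1: sp3
C2: sp3
C3: sp2
C4: sp2
C5: sp ✓
C6: sp ✓
C7: sp2
C8: sp ✓
C9: sp2
C10: sp2
C11: sp2
C12: sp ✓
C13: sp ✓
5 carbons are sp.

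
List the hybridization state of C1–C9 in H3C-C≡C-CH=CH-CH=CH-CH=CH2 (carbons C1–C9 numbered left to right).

C1 sp3, C2 sp, C3 sp, C4 sp2, C5 sp2, C6 sp2, C7 sp2, C8 sp2, C9 sp2

C1: 4 σ bonds — 4 electron domains, sp3.
C2 (2 σ bonds, plus two π bonds) has steric number 2: sp.
C3: 2 σ bonds, plus two π bonds — 2 electron domains, sp.
C4 has 3 σ bonds, plus one π bond: steric number 3 → sp2.
C5 has 3 σ bonds, plus one π bond: steric number 3 → sp2.
C6 (3 σ bonds, plus one π bond) has steric number 3: sp2.
C7 — 3 σ bonds, plus one π bond. Steric number 3, so sp2.
C8 (3 σ bonds, plus one π bond) has steric number 3: sp2.
C9 is sp2: 3 σ bonds, plus one π bond, 3 electron-density regions.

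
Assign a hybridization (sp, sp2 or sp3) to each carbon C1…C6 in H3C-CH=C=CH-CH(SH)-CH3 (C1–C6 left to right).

C1 (4 σ bonds) has steric number 4: sp3.
C2: 3 σ bonds, plus one π bond — 3 electron domains, sp2.
C3 carries 2 σ bonds, plus two π bonds, giving a steric number of 2, so it is sp.
C4 carries 3 σ bonds, plus one π bond, giving a steric number of 3, so it is sp2.
C5 is sp3: 4 σ bonds, 4 electron-density regions.
C6: 4 σ bonds; 4 regions of electron density → sp3.

C1 sp3, C2 sp2, C3 sp, C4 sp2, C5 sp3, C6 sp3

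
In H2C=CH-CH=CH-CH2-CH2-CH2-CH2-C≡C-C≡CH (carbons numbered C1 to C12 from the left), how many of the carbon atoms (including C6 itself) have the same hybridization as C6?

C6 is sp3 (only σ bonds).
C1: sp2
C2: sp2
C3: sp2
C4: sp2
C5: sp3 ✓
C6: sp3 ✓
C7: sp3 ✓
C8: sp3 ✓
C9: sp
C10: sp
C11: sp
C12: sp
4 carbons are sp3.

4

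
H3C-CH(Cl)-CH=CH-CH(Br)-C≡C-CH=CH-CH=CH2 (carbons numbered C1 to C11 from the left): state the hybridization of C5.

sp³

C5 is sp3: 4 σ bonds, 4 electron-density regions.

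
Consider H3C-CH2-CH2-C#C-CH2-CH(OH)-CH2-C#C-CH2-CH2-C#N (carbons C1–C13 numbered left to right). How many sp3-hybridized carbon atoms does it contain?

8

C1: sp3 ✓
C2: sp3 ✓
C3: sp3 ✓
C4: sp
C5: sp
C6: sp3 ✓
C7: sp3 ✓
C8: sp3 ✓
C9: sp
C10: sp
C11: sp3 ✓
C12: sp3 ✓
C13: sp
C1, C2, C3, C6, C7, C8, C11, C12 → 8 sp3 carbons.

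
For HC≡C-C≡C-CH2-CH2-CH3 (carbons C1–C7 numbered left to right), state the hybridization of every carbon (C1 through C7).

C1 sp, C2 sp, C3 sp, C4 sp, C5 sp3, C6 sp3, C7 sp3

C1 — 2 σ bonds, plus two π bonds. Steric number 2, so sp.
C2 carries 2 σ bonds, plus two π bonds, giving a steric number of 2, so it is sp.
C3 (2 σ bonds, plus two π bonds) has steric number 2: sp.
C4 carries 2 σ bonds, plus two π bonds, giving a steric number of 2, so it is sp.
C5 is sp3: 4 σ bonds, 4 electron-density regions.
C6 is sp3: 4 σ bonds, 4 electron-density regions.
C7 (4 σ bonds) has steric number 4: sp3.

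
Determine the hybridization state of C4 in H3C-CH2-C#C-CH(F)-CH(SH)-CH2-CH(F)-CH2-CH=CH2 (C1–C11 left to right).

sp

C4 — 2 σ bonds, plus two π bonds. Steric number 2, so sp.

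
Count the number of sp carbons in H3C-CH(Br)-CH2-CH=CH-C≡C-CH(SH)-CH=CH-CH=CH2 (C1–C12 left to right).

2

C1: sp3
C2: sp3
C3: sp3
C4: sp2
C5: sp2
C6: sp ✓
C7: sp ✓
C8: sp3
C9: sp2
C10: sp2
C11: sp2
C12: sp2
C6, C7 → 2 sp carbons.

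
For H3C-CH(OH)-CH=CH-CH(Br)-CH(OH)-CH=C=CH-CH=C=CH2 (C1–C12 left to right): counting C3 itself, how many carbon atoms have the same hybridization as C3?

C3 is sp2 (one π bond).
C1: sp3
C2: sp3
C3: sp2 ✓
C4: sp2 ✓
C5: sp3
C6: sp3
C7: sp2 ✓
C8: sp
C9: sp2 ✓
C10: sp2 ✓
C11: sp
C12: sp2 ✓
6 carbons are sp2.

6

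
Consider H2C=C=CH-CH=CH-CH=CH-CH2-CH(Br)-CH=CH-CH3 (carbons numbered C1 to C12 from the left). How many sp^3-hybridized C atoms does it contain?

3

C1: sp2
C2: sp
C3: sp2
C4: sp2
C5: sp2
C6: sp2
C7: sp2
C8: sp3 ✓
C9: sp3 ✓
C10: sp2
C11: sp2
C12: sp3 ✓
C8, C9, C12 → 3 sp3 carbons.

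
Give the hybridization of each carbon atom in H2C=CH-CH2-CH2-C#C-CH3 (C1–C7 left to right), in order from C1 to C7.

C1: 3 σ bonds, plus one π bond; 3 regions of electron density → sp2.
C2 (3 σ bonds, plus one π bond) has steric number 3: sp2.
C3: 4 σ bonds; 4 regions of electron density → sp3.
C4 has 4 σ bonds: steric number 4 → sp3.
C5 has 2 σ bonds, plus two π bonds: steric number 2 → sp.
C6: 2 σ bonds, plus two π bonds — 2 electron domains, sp.
C7 (4 σ bonds) has steric number 4: sp3.

C1 sp2, C2 sp2, C3 sp3, C4 sp3, C5 sp, C6 sp, C7 sp3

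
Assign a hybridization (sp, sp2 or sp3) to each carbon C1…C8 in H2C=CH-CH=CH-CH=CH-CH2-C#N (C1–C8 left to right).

C1 — 3 σ bonds, plus one π bond. Steric number 3, so sp2.
C2: 3 σ bonds, plus one π bond — 3 electron domains, sp2.
C3 is sp2: 3 σ bonds, plus one π bond, 3 electron-density regions.
C4 — 3 σ bonds, plus one π bond. Steric number 3, so sp2.
C5 (3 σ bonds, plus one π bond) has steric number 3: sp2.
C6 (3 σ bonds, plus one π bond) has steric number 3: sp2.
C7 (4 σ bonds) has steric number 4: sp3.
C8: 2 σ bonds, plus two π bonds; 2 regions of electron density → sp.

C1 sp2, C2 sp2, C3 sp2, C4 sp2, C5 sp2, C6 sp2, C7 sp3, C8 sp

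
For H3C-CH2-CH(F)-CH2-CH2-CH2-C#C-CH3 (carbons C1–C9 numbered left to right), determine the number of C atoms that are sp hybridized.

C1: sp3
C2: sp3
C3: sp3
C4: sp3
C5: sp3
C6: sp3
C7: sp ✓
C8: sp ✓
C9: sp3
C7, C8 → 2 sp carbons.

2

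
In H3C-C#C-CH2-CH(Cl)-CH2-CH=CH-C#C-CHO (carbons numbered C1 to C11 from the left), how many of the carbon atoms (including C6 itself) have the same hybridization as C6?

4

C6 is sp3 (only σ bonds).
C1: sp3 ✓
C2: sp
C3: sp
C4: sp3 ✓
C5: sp3 ✓
C6: sp3 ✓
C7: sp2
C8: sp2
C9: sp
C10: sp
C11: sp2
4 carbons are sp3.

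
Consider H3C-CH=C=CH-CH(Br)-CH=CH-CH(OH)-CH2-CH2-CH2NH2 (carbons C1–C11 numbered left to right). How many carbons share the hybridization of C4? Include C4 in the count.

4

C4 is sp2 (one π bond).
C1: sp3
C2: sp2 ✓
C3: sp
C4: sp2 ✓
C5: sp3
C6: sp2 ✓
C7: sp2 ✓
C8: sp3
C9: sp3
C10: sp3
C11: sp3
4 carbons are sp2.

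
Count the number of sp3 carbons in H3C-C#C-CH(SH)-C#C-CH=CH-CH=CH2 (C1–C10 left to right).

C1: sp3 ✓
C2: sp
C3: sp
C4: sp3 ✓
C5: sp
C6: sp
C7: sp2
C8: sp2
C9: sp2
C10: sp2
C1, C4 → 2 sp3 carbons.

2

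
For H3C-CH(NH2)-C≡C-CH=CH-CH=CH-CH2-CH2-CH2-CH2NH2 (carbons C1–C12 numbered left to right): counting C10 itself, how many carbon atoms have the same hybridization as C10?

6

C10 is sp3 (only σ bonds).
C1: sp3 ✓
C2: sp3 ✓
C3: sp
C4: sp
C5: sp2
C6: sp2
C7: sp2
C8: sp2
C9: sp3 ✓
C10: sp3 ✓
C11: sp3 ✓
C12: sp3 ✓
6 carbons are sp3.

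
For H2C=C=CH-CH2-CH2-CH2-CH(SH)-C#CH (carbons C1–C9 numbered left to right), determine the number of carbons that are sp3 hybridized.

4

C1: sp2
C2: sp
C3: sp2
C4: sp3 ✓
C5: sp3 ✓
C6: sp3 ✓
C7: sp3 ✓
C8: sp
C9: sp
C4, C5, C6, C7 → 4 sp3 carbons.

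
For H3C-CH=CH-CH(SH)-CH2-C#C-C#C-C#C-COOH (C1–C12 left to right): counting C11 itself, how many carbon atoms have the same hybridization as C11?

6

C11 is sp (two π bonds).
C1: sp3
C2: sp2
C3: sp2
C4: sp3
C5: sp3
C6: sp ✓
C7: sp ✓
C8: sp ✓
C9: sp ✓
C10: sp ✓
C11: sp ✓
C12: sp2
6 carbons are sp.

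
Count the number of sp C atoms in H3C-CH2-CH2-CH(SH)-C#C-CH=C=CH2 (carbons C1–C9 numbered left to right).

C1: sp3
C2: sp3
C3: sp3
C4: sp3
C5: sp ✓
C6: sp ✓
C7: sp2
C8: sp ✓
C9: sp2
C5, C6, C8 → 3 sp carbons.

3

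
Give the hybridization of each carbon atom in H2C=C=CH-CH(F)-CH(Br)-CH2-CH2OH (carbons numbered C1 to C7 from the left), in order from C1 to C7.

C1 sp2, C2 sp, C3 sp2, C4 sp3, C5 sp3, C6 sp3, C7 sp3

C1 — 3 σ bonds, plus one π bond. Steric number 3, so sp2.
C2 carries 2 σ bonds, plus two π bonds, giving a steric number of 2, so it is sp.
C3 (3 σ bonds, plus one π bond) has steric number 3: sp2.
C4 (4 σ bonds) has steric number 4: sp3.
C5 has 4 σ bonds: steric number 4 → sp3.
C6 (4 σ bonds) has steric number 4: sp3.
C7 — 4 σ bonds. Steric number 4, so sp3.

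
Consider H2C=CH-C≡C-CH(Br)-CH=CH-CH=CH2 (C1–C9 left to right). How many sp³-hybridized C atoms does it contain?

1

C1: sp2
C2: sp2
C3: sp
C4: sp
C5: sp3 ✓
C6: sp2
C7: sp2
C8: sp2
C9: sp2
C5 → 1 sp3 carbon.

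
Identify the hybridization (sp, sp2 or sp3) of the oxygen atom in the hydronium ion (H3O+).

sp3

Three σ bonds + one lone pair = steric number 4 → sp3.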